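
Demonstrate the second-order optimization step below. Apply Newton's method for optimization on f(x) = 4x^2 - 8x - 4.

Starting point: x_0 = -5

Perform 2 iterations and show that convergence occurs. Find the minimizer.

f(x) = 4x^2 - 8x - 4, f'(x) = 8x + (-8), f''(x) = 8
Step 1: f'(-5) = -48, x_1 = -5 - -48/8 = 1
Step 2: f'(1) = 0, x_2 = 1 (converged)
Newton's method converges in 1 step for quadratics.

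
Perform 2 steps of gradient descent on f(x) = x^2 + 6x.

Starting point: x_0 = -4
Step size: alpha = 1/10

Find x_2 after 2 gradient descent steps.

f(x) = x^2 + 6x, f'(x) = 2x + (6)
Step 1: f'(-4) = -2, x_1 = -4 - 1/10 * -2 = -19/5
Step 2: f'(-19/5) = -8/5, x_2 = -19/5 - 1/10 * -8/5 = -91/25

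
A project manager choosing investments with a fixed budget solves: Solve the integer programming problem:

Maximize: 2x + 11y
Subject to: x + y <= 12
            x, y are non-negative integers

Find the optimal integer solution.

Objective: 2x + 11y, constraint: x + y <= 12
Coefficient of y is 11 > coefficient of x is 2, so allocate the entire budget to y.
Optimal: x = 0, y = 12, value = 132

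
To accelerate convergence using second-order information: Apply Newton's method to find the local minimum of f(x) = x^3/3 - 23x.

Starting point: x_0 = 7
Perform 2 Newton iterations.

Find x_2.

f(x) = x^3/3 - 23x
f'(x) = x^2 - 23, f''(x) = 2x
Newton update: x_{n+1} = x_n - (x_n^2 - 23)/(2*x_n)
Step 1: x_0 = 7, f'=26, f''=14, x_1 = 36/7
Step 2: x_1 = 36/7, f'=169/49, f''=72/7, x_2 = 2423/504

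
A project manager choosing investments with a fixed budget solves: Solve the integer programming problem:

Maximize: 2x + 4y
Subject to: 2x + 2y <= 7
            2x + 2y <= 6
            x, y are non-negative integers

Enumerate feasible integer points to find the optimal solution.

Constraint 1: 2x + 2y <= 7
Constraint 2: 2x + 2y <= 6
Feasible x range (need y >= 0): 0 <= x <= min(7/2, 6/2) => x in {0, ..., 3}.
Enumerate feasible integer points row by row (the coefficient of y is 4 > 0, so for each x the largest feasible y gives the best value):
  x = 0: y <= min((7 - 2*0)/2, (6 - 2*0)/2) => y in {0, ..., 3}; best 2*0 + 4*3 = 12
  x = 1: y <= min((7 - 2*1)/2, (6 - 2*1)/2) => y in {0, ..., 2}; best 2*1 + 4*2 = 10
  x = 2: y <= min((7 - 2*2)/2, (6 - 2*2)/2) => y in {0, ..., 1}; best 2*2 + 4*1 = 8
  x = 3: y <= min((7 - 2*3)/2, (6 - 2*3)/2) => y in {0}; best 2*3 + 4*0 = 6
The maximum 2x + 4y = 12 is achieved at x = 0, y = 3.
Check: 2*0 + 2*3 = 6 <= 7 and 2*0 + 2*3 = 6 <= 6.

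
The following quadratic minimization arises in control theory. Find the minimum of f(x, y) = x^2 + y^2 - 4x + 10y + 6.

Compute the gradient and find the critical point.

f(x,y) = x^2 + y^2 - 4x + 10y + 6
df/dx = 2x + (-4) = 0  =>  x = 2
df/dy = 2y + (10) = 0  =>  y = -5
f(2, -5) = 1*(2)^2 + 1*(-5)^2 + -4*(2) + 10*(-5) + 6 = -23
Hessian is diagonal with entries 2, 2 > 0, so this is a minimum.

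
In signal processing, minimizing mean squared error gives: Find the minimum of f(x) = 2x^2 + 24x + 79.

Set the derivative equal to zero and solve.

f(x) = 2x^2 + 24x + 79
f'(x) = 4x + (24) = 0
x = -24/4 = -6
f(-6) = 7
Since f''(x) = 4 > 0, this is a minimum.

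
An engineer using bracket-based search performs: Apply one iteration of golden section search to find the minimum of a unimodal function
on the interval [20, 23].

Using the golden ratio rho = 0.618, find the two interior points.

Golden section search on [20, 23].
Golden ratio rho = 0.618 (approx).
Interior points:
  x_1 = 20 + (1-0.618)*3 = 21.1460
  x_2 = 20 + 0.618*3 = 21.8540
Compare f(x_1) and f(x_2) to determine which subinterval to keep.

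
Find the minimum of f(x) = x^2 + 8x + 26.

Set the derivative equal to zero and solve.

f(x) = x^2 + 8x + 26
f'(x) = 2x + (8) = 0
x = -8/2 = -4
f(-4) = 10
Since f''(x) = 2 > 0, this is a minimum.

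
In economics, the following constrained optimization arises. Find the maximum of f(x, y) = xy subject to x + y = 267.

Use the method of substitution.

Substitute y = 267 - x into f(x,y) = xy:
g(x) = x(267 - x) = 267x - x^2
g'(x) = 267 - 2x = 0  =>  x = 267/2
y = 267 - 267/2 = 267/2
Maximum value = (267/2) * (267/2) = 71289/4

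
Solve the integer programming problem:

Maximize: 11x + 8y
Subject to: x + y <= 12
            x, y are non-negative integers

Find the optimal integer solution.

Objective: 11x + 8y, constraint: x + y <= 12
Coefficient of x is 11 >= coefficient of y is 8, so allocate the entire budget to x.
Optimal: x = 12, y = 0, value = 132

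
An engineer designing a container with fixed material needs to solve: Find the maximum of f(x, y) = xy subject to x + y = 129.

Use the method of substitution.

Substitute y = 129 - x into f(x,y) = xy:
g(x) = x(129 - x) = 129x - x^2
g'(x) = 129 - 2x = 0  =>  x = 129/2
y = 129 - 129/2 = 129/2
Maximum value = (129/2) * (129/2) = 16641/4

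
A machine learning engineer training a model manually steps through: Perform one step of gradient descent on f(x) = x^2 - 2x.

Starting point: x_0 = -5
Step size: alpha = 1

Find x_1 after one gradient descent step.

f(x) = x^2 - 2x
f'(x) = 2x - 2
f'(-5) = 2*-5 + (-2) = -12
x_1 = x_0 - alpha * f'(x_0) = -5 - 1 * -12 = 7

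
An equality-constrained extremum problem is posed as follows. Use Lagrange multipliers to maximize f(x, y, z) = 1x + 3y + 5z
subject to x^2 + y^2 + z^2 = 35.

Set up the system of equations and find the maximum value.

Lagrange conditions: 1 = 2*lambda*x, 3 = 2*lambda*y, 5 = 2*lambda*z
So x:1 = y:3 = z:5, i.e. x = 1t, y = 3t, z = 5t
Constraint: t^2*(1^2 + 3^2 + 5^2) = 35
  t^2 * 35 = 35  =>  t = sqrt(1)
Maximum = 1*1t + 3*3t + 5*5t = 35*sqrt(1) = 35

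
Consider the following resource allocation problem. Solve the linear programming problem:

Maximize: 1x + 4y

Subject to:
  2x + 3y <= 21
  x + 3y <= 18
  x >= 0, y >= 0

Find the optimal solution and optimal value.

Feasible vertices: (0, 0), (0, 6), (3, 5), (21/2, 0)
Objective 1x + 4y at each:
  (0, 0): 0
  (0, 6): 24
  (3, 5): 23
  (21/2, 0): 21/2
Maximum is 24 at (0, 6).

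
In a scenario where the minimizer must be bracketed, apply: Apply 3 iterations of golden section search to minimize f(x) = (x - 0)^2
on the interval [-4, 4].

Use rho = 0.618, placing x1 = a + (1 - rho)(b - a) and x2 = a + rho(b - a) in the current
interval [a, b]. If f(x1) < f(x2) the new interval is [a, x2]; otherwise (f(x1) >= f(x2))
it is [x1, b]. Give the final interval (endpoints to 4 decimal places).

Golden section search for min of f(x) = (x - 0)^2 on [-4, 4].
Each step: x1 = a + (1 - rho)(b - a), x2 = a + rho(b - a); if f(x1) < f(x2) keep [a, x2], otherwise keep [x1, b].
Step 1: [-4.0000, 4.0000], x1=-0.9440 (f=0.8911), x2=0.9440 (f=0.8911); f(x1) = f(x2) (tie, not '<') => keep [-0.9440, 4.0000]
Step 2: [-0.9440, 4.0000], x1=0.9446 (f=0.8923), x2=2.1114 (f=4.4580); f(x1) < f(x2) => keep [-0.9440, 2.1114]
Step 3: [-0.9440, 2.1114], x1=0.2232 (f=0.0498), x2=0.9442 (f=0.8916); f(x1) < f(x2) => keep [-0.9440, 0.9442]
Final interval: [-0.9440, 0.9442]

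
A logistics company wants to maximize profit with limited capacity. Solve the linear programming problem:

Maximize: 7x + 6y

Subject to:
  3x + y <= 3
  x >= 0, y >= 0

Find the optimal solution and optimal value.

The feasible region has vertices at [(0, 0), (1, 0), (0, 3)].
Checking objective 7x + 6y at each vertex:
  (0, 0): 7*0 + 6*0 = 0
  (1, 0): 7*1 + 6*0 = 7
  (0, 3): 7*0 + 6*3 = 18
Maximum is 18 at (0, 3).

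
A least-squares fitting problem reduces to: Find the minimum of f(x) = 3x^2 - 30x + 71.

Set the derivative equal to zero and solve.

f(x) = 3x^2 - 30x + 71
f'(x) = 6x + (-30) = 0
x = 30/6 = 5
f(5) = -4
Since f''(x) = 6 > 0, this is a minimum.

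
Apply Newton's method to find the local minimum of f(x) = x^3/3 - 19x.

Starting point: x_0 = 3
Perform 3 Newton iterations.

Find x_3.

f(x) = x^3/3 - 19x
f'(x) = x^2 - 19, f''(x) = 2x
Newton update: x_{n+1} = x_n - (x_n^2 - 19)/(2*x_n)
Step 1: x_0 = 3, f'=-10, f''=6, x_1 = 14/3
Step 2: x_1 = 14/3, f'=25/9, f''=28/3, x_2 = 367/84
Step 3: x_2 = 367/84, f'=625/7056, f''=367/42, x_3 = 268753/61656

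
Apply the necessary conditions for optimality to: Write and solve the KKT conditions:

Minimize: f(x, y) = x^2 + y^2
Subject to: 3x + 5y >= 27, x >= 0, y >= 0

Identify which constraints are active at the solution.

KKT conditions for min x^2 + y^2 s.t. 3x + 5y >= 27, x >= 0, y >= 0:
Stationarity: 2x = mu*3 + mu_x, 2y = mu*5 + mu_y, with mu, mu_x, mu_y >= 0
Complementary slackness: mu*(3x + 5y - 27) = 0, mu_x*x = 0, mu_y*y = 0
(0, 0) is infeasible (3*0 + 5*0 < 27), so if mu = 0 stationarity would force x = mu_x/2 >= 0, y = mu_y/2 >= 0 with mu_x*x = mu_y*y = 0, i.e. x = y = 0: contradiction. Hence mu > 0 and 3x + 5y = 27 is active.
Try x > 0, y > 0 (so mu_x = mu_y = 0): x = 3*mu/2, y = 5*mu/2
Substitute: 3*(3*mu/2) + 5*(5*mu/2) = 27
  mu*34/2 = 27 => mu = 27/17
x* = 81/34 > 0, y* = 135/34 > 0, consistent with mu_x = mu_y = 0.
f is convex and the constraints are linear, so this KKT point is the global minimum.
f* = 729/34
Active constraints: 3x + 5y >= 27 (holds with equality, mu = 27/17 > 0); x >= 0 and y >= 0 are inactive (mu_x = mu_y = 0).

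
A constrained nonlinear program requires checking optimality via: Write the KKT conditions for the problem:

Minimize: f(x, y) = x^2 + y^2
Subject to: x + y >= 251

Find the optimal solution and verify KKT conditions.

KKT conditions for min x^2 + y^2 s.t. x + y >= 251:
Stationarity: 2x = mu, 2y = mu
So x = y = mu/2.
Complementary slackness: mu*(x + y - 251) = 0
Primal feasibility: x + y >= 251; dual feasibility: mu >= 0
If mu = 0 then x = y = 0, but 0 + 0 < 251 is infeasible, so the constraint is active.
Constraint active: x + y = 2*(mu/2) = 251 => mu = 251
x = y = 251/2, f = 63001/2
Verify: stationarity 2*(251/2) = 251 = mu; primal 251/2 + 251/2 = 251 >= 251; dual mu = 251 >= 0; complementary slackness 251*(251 - 251) = 0. All KKT conditions hold.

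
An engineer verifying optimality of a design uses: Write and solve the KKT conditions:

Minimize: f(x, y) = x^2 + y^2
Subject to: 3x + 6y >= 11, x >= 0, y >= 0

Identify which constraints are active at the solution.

KKT conditions for min x^2 + y^2 s.t. 3x + 6y >= 11, x >= 0, y >= 0:
Stationarity: 2x = mu*3 + mu_x, 2y = mu*6 + mu_y, with mu, mu_x, mu_y >= 0
Complementary slackness: mu*(3x + 6y - 11) = 0, mu_x*x = 0, mu_y*y = 0
(0, 0) is infeasible (3*0 + 6*0 < 11), so if mu = 0 stationarity would force x = mu_x/2 >= 0, y = mu_y/2 >= 0 with mu_x*x = mu_y*y = 0, i.e. x = y = 0: contradiction. Hence mu > 0 and 3x + 6y = 11 is active.
Try x > 0, y > 0 (so mu_x = mu_y = 0): x = 3*mu/2, y = 6*mu/2
Substitute: 3*(3*mu/2) + 6*(6*mu/2) = 11
  mu*45/2 = 11 => mu = 22/45
x* = 11/15 > 0, y* = 22/15 > 0, consistent with mu_x = mu_y = 0.
f is convex and the constraints are linear, so this KKT point is the global minimum.
f* = 121/45
Active constraints: 3x + 6y >= 11 (holds with equality, mu = 22/45 > 0); x >= 0 and y >= 0 are inactive (mu_x = mu_y = 0).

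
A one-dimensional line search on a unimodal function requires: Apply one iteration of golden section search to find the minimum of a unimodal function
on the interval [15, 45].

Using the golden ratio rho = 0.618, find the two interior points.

Golden section search on [15, 45].
Golden ratio rho = 0.618 (approx).
Interior points:
  x_1 = 15 + (1-0.618)*30 = 26.4600
  x_2 = 15 + 0.618*30 = 33.5400
Compare f(x_1) and f(x_2) to determine which subinterval to keep.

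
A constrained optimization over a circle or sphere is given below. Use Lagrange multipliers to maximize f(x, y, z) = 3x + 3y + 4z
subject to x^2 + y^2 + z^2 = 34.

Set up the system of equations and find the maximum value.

Lagrange conditions: 3 = 2*lambda*x, 3 = 2*lambda*y, 4 = 2*lambda*z
So x:3 = y:3 = z:4, i.e. x = 3t, y = 3t, z = 4t
Constraint: t^2*(3^2 + 3^2 + 4^2) = 34
  t^2 * 34 = 34  =>  t = sqrt(1)
Maximum = 3*3t + 3*3t + 4*4t = 34*sqrt(1) = 34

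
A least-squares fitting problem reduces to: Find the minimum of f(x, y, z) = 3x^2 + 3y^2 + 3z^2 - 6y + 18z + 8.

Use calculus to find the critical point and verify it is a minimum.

f(x,y,z) = 3x^2 + 3y^2 + 3z^2 - 6y + 18z + 8
df/dx = 6x + (0) = 0 => x = 0
df/dy = 6y + (-6) = 0 => y = 1
df/dz = 6z + (18) = 0 => z = -3
f(0,1,-3) = 3*(0)^2 + 3*(1)^2 + 3*(-3)^2 + -6*(1) + 18*(-3) + 8 = -22
Hessian is diagonal with entries 6, 6, 6 > 0, confirmed minimum.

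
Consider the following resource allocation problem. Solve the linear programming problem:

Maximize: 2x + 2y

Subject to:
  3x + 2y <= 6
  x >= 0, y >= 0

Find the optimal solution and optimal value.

The feasible region has vertices at [(0, 0), (2, 0), (0, 3)].
Checking objective 2x + 2y at each vertex:
  (0, 0): 2*0 + 2*0 = 0
  (2, 0): 2*2 + 2*0 = 4
  (0, 3): 2*0 + 2*3 = 6
Maximum is 6 at (0, 3).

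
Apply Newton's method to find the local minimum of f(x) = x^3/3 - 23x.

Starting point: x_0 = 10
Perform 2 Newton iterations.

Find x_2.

f(x) = x^3/3 - 23x
f'(x) = x^2 - 23, f''(x) = 2x
Newton update: x_{n+1} = x_n - (x_n^2 - 23)/(2*x_n)
Step 1: x_0 = 10, f'=77, f''=20, x_1 = 123/20
Step 2: x_1 = 123/20, f'=5929/400, f''=123/10, x_2 = 24329/4920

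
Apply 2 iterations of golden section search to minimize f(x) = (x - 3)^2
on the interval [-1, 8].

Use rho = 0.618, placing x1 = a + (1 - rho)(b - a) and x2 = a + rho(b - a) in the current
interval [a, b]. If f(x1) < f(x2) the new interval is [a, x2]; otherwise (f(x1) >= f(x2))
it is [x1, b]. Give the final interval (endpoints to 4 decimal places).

Golden section search for min of f(x) = (x - 3)^2 on [-1, 8].
Each step: x1 = a + (1 - rho)(b - a), x2 = a + rho(b - a); if f(x1) < f(x2) keep [a, x2], otherwise keep [x1, b].
Step 1: [-1.0000, 8.0000], x1=2.4380 (f=0.3158), x2=4.5620 (f=2.4398); f(x1) < f(x2) => keep [-1.0000, 4.5620]
Step 2: [-1.0000, 4.5620], x1=1.1247 (f=3.5168), x2=2.4373 (f=0.3166); f(x1) > f(x2) => keep [1.1247, 4.5620]
Final interval: [1.1247, 4.5620]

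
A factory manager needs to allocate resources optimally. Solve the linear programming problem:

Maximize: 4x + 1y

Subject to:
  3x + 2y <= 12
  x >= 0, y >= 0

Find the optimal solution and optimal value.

The feasible region has vertices at [(0, 0), (4, 0), (0, 6)].
Checking objective 4x + 1y at each vertex:
  (0, 0): 4*0 + 1*0 = 0
  (4, 0): 4*4 + 1*0 = 16
  (0, 6): 4*0 + 1*6 = 6
Maximum is 16 at (4, 0).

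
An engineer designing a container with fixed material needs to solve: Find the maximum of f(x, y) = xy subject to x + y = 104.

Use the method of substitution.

Substitute y = 104 - x into f(x,y) = xy:
g(x) = x(104 - x) = 104x - x^2
g'(x) = 104 - 2x = 0  =>  x = 52
y = 104 - 52 = 52
Maximum value = 52 * 52 = 2704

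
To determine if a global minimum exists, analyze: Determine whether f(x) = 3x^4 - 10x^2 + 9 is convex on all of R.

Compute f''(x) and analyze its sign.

f(x) = 3x^4 - 10x^2 + 9
f'(x) = 12x^3 + -20x
f''(x) = 36x^2 + -20
f''(0) = -20 < 0, so not convex near x = 0
Therefore, f is not globally convex on R.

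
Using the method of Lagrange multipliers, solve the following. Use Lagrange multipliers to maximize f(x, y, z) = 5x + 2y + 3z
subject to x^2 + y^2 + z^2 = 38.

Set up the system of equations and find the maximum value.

Lagrange conditions: 5 = 2*lambda*x, 2 = 2*lambda*y, 3 = 2*lambda*z
So x:5 = y:2 = z:3, i.e. x = 5t, y = 2t, z = 3t
Constraint: t^2*(5^2 + 2^2 + 3^2) = 38
  t^2 * 38 = 38  =>  t = sqrt(1)
Maximum = 5*5t + 2*2t + 3*3t = 38*sqrt(1) = 38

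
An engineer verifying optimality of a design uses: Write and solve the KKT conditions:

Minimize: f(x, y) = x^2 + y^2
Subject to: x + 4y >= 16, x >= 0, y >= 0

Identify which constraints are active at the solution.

KKT conditions for min x^2 + y^2 s.t. 1x + 4y >= 16, x >= 0, y >= 0:
Stationarity: 2x = mu*1 + mu_x, 2y = mu*4 + mu_y, with mu, mu_x, mu_y >= 0
Complementary slackness: mu*(x + 4y - 16) = 0, mu_x*x = 0, mu_y*y = 0
(0, 0) is infeasible (1*0 + 4*0 < 16), so if mu = 0 stationarity would force x = mu_x/2 >= 0, y = mu_y/2 >= 0 with mu_x*x = mu_y*y = 0, i.e. x = y = 0: contradiction. Hence mu > 0 and x + 4y = 16 is active.
Try x > 0, y > 0 (so mu_x = mu_y = 0): x = 1*mu/2, y = 4*mu/2
Substitute: 1*(1*mu/2) + 4*(4*mu/2) = 16
  mu*17/2 = 16 => mu = 32/17
x* = 16/17 > 0, y* = 64/17 > 0, consistent with mu_x = mu_y = 0.
f is convex and the constraints are linear, so this KKT point is the global minimum.
f* = 256/17
Active constraints: x + 4y >= 16 (holds with equality, mu = 32/17 > 0); x >= 0 and y >= 0 are inactive (mu_x = mu_y = 0).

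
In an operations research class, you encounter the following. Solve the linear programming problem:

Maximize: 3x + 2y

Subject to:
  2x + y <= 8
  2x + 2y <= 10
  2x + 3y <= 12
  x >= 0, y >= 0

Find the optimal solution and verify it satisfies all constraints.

Feasible vertices: (0, 0), (0, 4), (3, 2), (4, 0)
Objective 3x + 2y at each vertex:
  (0, 0): 0
  (0, 4): 8
  (3, 2): 13
  (4, 0): 12
Maximum is 13 at (3, 2).
Verify constraints at (x, y) = (3, 2):
  2*3 + 1*2 = 8 <= 8 (active)
  2*3 + 2*2 = 10 <= 10 (active)
  2*3 + 3*2 = 12 <= 12 (active)
  x = 3 >= 0, y = 2 >= 0. All constraints satisfied.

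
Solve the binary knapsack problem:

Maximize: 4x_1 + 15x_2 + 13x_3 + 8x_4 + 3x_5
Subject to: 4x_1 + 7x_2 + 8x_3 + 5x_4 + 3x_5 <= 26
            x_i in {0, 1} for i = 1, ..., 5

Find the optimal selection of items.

Items: item 1 (v=4, w=4), item 2 (v=15, w=7), item 3 (v=13, w=8), item 4 (v=8, w=5), item 5 (v=3, w=3)
Capacity: 26
Checking all 32 subsets (w = total weight, v = total value):
  {}: w = 0, v = 0
  {1}: w = 4, v = 4
  {2}: w = 7, v = 15
  {3}: w = 8, v = 13
  {4}: w = 5, v = 8
  {5}: w = 3, v = 3
  {1, 2}: w = 11, v = 19
  {1, 3}: w = 12, v = 17
  {1, 4}: w = 9, v = 12
  {1, 5}: w = 7, v = 7
  {2, 3}: w = 15, v = 28
  {2, 4}: w = 12, v = 23
  {2, 5}: w = 10, v = 18
  {3, 4}: w = 13, v = 21
  {3, 5}: w = 11, v = 16
  {4, 5}: w = 8, v = 11
  {1, 2, 3}: w = 19, v = 32
  {1, 2, 4}: w = 16, v = 27
  {1, 2, 5}: w = 14, v = 22
  {1, 3, 4}: w = 17, v = 25
  {1, 3, 5}: w = 15, v = 20
  {1, 4, 5}: w = 12, v = 15
  {2, 3, 4}: w = 20, v = 36
  {2, 3, 5}: w = 18, v = 31
  {2, 4, 5}: w = 15, v = 26
  {3, 4, 5}: w = 16, v = 24
  {1, 2, 3, 4}: w = 24, v = 40
  {1, 2, 3, 5}: w = 22, v = 35
  {1, 2, 4, 5}: w = 19, v = 30
  {1, 3, 4, 5}: w = 20, v = 28
  {2, 3, 4, 5}: w = 23, v = 39
  {1, 2, 3, 4, 5}: w = 27 > 26, infeasible
Best feasible subset: items [1, 2, 3, 4]
Total weight: 24 <= 26, total value: 40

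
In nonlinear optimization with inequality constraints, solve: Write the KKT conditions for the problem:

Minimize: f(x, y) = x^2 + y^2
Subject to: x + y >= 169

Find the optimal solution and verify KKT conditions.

KKT conditions for min x^2 + y^2 s.t. x + y >= 169:
Stationarity: 2x = mu, 2y = mu
So x = y = mu/2.
Complementary slackness: mu*(x + y - 169) = 0
Primal feasibility: x + y >= 169; dual feasibility: mu >= 0
If mu = 0 then x = y = 0, but 0 + 0 < 169 is infeasible, so the constraint is active.
Constraint active: x + y = 2*(mu/2) = 169 => mu = 169
x = y = 169/2, f = 28561/2
Verify: stationarity 2*(169/2) = 169 = mu; primal 169/2 + 169/2 = 169 >= 169; dual mu = 169 >= 0; complementary slackness 169*(169 - 169) = 0. All KKT conditions hold.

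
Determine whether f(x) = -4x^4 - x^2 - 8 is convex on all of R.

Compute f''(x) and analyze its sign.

f(x) = -4x^4 - x^2 - 8
f'(x) = -16x^3 + -2x
f''(x) = -48x^2 + -2
f''(x) = -48x^2 + -2 <= -2 < 0 for all x
Therefore, f is concave on R.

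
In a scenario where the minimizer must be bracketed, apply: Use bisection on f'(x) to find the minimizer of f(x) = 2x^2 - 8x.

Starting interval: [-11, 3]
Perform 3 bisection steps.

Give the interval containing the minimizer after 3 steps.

Finding critical point of f(x) = 2x^2 - 8x using bisection on f'(x) = 4x + -8.
f'(x) = 0 when x = 2.
Starting interval: [-11, 3]
Step 1: mid = -4, f'(mid) = -24, new interval = [-4, 3]
Step 2: mid = -1/2, f'(mid) = -10, new interval = [-1/2, 3]
Step 3: mid = 5/4, f'(mid) = -3, new interval = [5/4, 3]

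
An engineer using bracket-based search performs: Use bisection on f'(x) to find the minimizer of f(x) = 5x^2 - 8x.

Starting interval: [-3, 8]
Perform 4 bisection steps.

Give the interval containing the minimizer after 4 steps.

Finding critical point of f(x) = 5x^2 - 8x using bisection on f'(x) = 10x + -8.
f'(x) = 0 when x = 4/5.
Starting interval: [-3, 8]
Step 1: mid = 5/2, f'(mid) = 17, new interval = [-3, 5/2]
Step 2: mid = -1/4, f'(mid) = -21/2, new interval = [-1/4, 5/2]
Step 3: mid = 9/8, f'(mid) = 13/4, new interval = [-1/4, 9/8]
Step 4: mid = 7/16, f'(mid) = -29/8, new interval = [7/16, 9/8]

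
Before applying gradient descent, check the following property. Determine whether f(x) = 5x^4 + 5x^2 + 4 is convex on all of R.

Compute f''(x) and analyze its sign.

f(x) = 5x^4 + 5x^2 + 4
f'(x) = 20x^3 + 10x
f''(x) = 60x^2 + 10
f''(x) = 60x^2 + 10 >= 10 > 0 for all x
Therefore, f is convex on R.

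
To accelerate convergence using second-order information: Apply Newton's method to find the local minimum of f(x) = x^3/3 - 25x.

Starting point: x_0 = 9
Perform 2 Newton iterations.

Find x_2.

f(x) = x^3/3 - 25x
f'(x) = x^2 - 25, f''(x) = 2x
Newton update: x_{n+1} = x_n - (x_n^2 - 25)/(2*x_n)
Step 1: x_0 = 9, f'=56, f''=18, x_1 = 53/9
Step 2: x_1 = 53/9, f'=784/81, f''=106/9, x_2 = 2417/477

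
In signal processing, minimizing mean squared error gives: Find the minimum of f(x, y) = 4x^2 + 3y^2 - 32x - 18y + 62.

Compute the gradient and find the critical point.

f(x,y) = 4x^2 + 3y^2 - 32x - 18y + 62
df/dx = 8x + (-32) = 0  =>  x = 4
df/dy = 6y + (-18) = 0  =>  y = 3
f(4, 3) = 4*(4)^2 + 3*(3)^2 + -32*(4) + -18*(3) + 62 = -29
Hessian is diagonal with entries 8, 6 > 0, so this is a minimum.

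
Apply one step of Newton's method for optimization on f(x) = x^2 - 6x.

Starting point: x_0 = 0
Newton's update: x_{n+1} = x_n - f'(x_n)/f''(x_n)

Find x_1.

f(x) = x^2 - 6x
f'(x) = 2x + (-6), f''(x) = 2
Newton step: x_1 = x_0 - f'(x_0)/f''(x_0)
f'(0) = -6
x_1 = 0 - -6/2 = 3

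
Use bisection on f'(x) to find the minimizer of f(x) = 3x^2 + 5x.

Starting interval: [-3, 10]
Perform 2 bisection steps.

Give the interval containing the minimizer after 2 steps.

Finding critical point of f(x) = 3x^2 + 5x using bisection on f'(x) = 6x + 5.
f'(x) = 0 when x = -5/6.
Starting interval: [-3, 10]
Step 1: mid = 7/2, f'(mid) = 26, new interval = [-3, 7/2]
Step 2: mid = 1/4, f'(mid) = 13/2, new interval = [-3, 1/4]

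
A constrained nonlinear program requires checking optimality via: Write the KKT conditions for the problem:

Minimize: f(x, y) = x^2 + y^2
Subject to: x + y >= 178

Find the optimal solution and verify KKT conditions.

KKT conditions for min x^2 + y^2 s.t. x + y >= 178:
Stationarity: 2x = mu, 2y = mu
So x = y = mu/2.
Complementary slackness: mu*(x + y - 178) = 0
Primal feasibility: x + y >= 178; dual feasibility: mu >= 0
If mu = 0 then x = y = 0, but 0 + 0 < 178 is infeasible, so the constraint is active.
Constraint active: x + y = 2*(mu/2) = 178 => mu = 178
x = y = 89, f = 15842
Verify: stationarity 2*89 = 178 = mu; primal 89 + 89 = 178 >= 178; dual mu = 178 >= 0; complementary slackness 178*(178 - 178) = 0. All KKT conditions hold.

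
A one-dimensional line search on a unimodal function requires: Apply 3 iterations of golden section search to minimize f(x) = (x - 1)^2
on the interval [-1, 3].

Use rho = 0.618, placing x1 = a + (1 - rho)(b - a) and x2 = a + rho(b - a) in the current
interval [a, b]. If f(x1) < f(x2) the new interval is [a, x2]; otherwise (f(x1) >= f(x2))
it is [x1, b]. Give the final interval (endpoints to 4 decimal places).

Golden section search for min of f(x) = (x - 1)^2 on [-1, 3].
Each step: x1 = a + (1 - rho)(b - a), x2 = a + rho(b - a); if f(x1) < f(x2) keep [a, x2], otherwise keep [x1, b].
Step 1: [-1.0000, 3.0000], x1=0.5280 (f=0.2228), x2=1.4720 (f=0.2228); f(x1) = f(x2) (tie, not '<') => keep [0.5280, 3.0000]
Step 2: [0.5280, 3.0000], x1=1.4723 (f=0.2231), x2=2.0557 (f=1.1145); f(x1) < f(x2) => keep [0.5280, 2.0557]
Step 3: [0.5280, 2.0557], x1=1.1116 (f=0.0125), x2=1.4721 (f=0.2229); f(x1) < f(x2) => keep [0.5280, 1.4721]
Final interval: [0.5280, 1.4721]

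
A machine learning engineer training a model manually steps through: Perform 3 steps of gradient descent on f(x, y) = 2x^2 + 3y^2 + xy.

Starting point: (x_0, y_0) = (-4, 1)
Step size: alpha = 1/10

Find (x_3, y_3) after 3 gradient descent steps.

f(x,y) = 2x^2 + 3y^2 + xy
grad_x = 4x + 1y, grad_y = 6y + 1x
Step 1: grad = (-15, 2), (-5/2, 4/5)
Step 2: grad = (-46/5, 23/10), (-79/50, 57/100)
Step 3: grad = (-23/4, 46/25), (-201/200, 193/500)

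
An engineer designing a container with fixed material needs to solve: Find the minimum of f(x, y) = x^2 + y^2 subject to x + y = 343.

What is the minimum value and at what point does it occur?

Substitute y = 343 - x into f(x,y) = x^2 + y^2:
g(x) = x^2 + (343 - x)^2 = 2x^2 - 686x + 117649
g'(x) = 4x - 686 = 0  =>  x = 343/2
y = 343 - 343/2 = 343/2
Minimum value = (343/2)^2 + (343/2)^2 = 117649/2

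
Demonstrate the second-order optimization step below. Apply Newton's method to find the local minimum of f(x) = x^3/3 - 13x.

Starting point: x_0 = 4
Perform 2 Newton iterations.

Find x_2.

f(x) = x^3/3 - 13x
f'(x) = x^2 - 13, f''(x) = 2x
Newton update: x_{n+1} = x_n - (x_n^2 - 13)/(2*x_n)
Step 1: x_0 = 4, f'=3, f''=8, x_1 = 29/8
Step 2: x_1 = 29/8, f'=9/64, f''=29/4, x_2 = 1673/464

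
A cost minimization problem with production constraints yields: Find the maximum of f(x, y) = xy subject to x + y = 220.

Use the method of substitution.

Substitute y = 220 - x into f(x,y) = xy:
g(x) = x(220 - x) = 220x - x^2
g'(x) = 220 - 2x = 0  =>  x = 110
y = 220 - 110 = 110
Maximum value = 110 * 110 = 12100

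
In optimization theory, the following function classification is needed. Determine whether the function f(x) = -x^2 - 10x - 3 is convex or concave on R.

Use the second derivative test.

f(x) = -x^2 - 10x - 3
f'(x) = -2x - 10
f''(x) = -2
Since f''(x) = -2 < 0 for all x, f is concave on R.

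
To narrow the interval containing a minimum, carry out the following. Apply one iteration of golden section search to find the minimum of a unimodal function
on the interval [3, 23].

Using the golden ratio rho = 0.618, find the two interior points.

Golden section search on [3, 23].
Golden ratio rho = 0.618 (approx).
Interior points:
  x_1 = 3 + (1-0.618)*20 = 10.6400
  x_2 = 3 + 0.618*20 = 15.3600
Compare f(x_1) and f(x_2) to determine which subinterval to keep.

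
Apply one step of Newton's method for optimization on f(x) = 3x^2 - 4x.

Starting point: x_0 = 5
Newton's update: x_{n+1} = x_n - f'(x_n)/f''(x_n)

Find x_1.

f(x) = 3x^2 - 4x
f'(x) = 6x + (-4), f''(x) = 6
Newton step: x_1 = x_0 - f'(x_0)/f''(x_0)
f'(5) = 26
x_1 = 5 - 26/6 = 2/3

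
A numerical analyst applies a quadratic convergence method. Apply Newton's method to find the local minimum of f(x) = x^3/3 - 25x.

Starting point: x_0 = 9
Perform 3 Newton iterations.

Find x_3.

f(x) = x^3/3 - 25x
f'(x) = x^2 - 25, f''(x) = 2x
Newton update: x_{n+1} = x_n - (x_n^2 - 25)/(2*x_n)
Step 1: x_0 = 9, f'=56, f''=18, x_1 = 53/9
Step 2: x_1 = 53/9, f'=784/81, f''=106/9, x_2 = 2417/477
Step 3: x_2 = 2417/477, f'=153664/227529, f''=4834/477, x_3 = 5765057/1152909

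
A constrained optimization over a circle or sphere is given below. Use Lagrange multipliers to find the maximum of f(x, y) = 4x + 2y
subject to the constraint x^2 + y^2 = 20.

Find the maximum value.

Set up Lagrange conditions: grad f = lambda * grad g
  4 = 2*lambda*x
  2 = 2*lambda*y
From these: x/y = 4/2, so x = 4t, y = 2t for some t.
Substitute into constraint: (4t)^2 + (2t)^2 = 20
  t^2 * 20 = 20
  t = sqrt(20/20)
Maximum = 4*x + 2*y = (4^2 + 2^2)*t = 20 * sqrt(20/20) = 20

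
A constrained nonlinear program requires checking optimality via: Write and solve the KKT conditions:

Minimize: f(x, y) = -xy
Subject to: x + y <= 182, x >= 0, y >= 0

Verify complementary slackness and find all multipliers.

Problem: min -xy s.t. x + y <= 182 (multiplier lambda), x >= 0 (mu_x), y >= 0 (mu_y)
KKT stationarity: -y + lambda - mu_x = 0, -x + lambda - mu_y = 0, with lambda, mu_x, mu_y >= 0
Complementary slackness: lambda*(x + y - 182) = 0, mu_x*x = 0, mu_y*y = 0
If lambda = 0: y = -mu_x <= 0 and x = -mu_y <= 0 force x = y = 0 with f = 0; but x = y = 91 is feasible with f = -8281 < 0, so this is not the minimum. Hence lambda > 0 and x + y = 182.
Try x > 0, y > 0 (so mu_x = mu_y = 0): y = lambda, x = lambda => x = y = lambda
x + y = 182 => 2*lambda = 182 => lambda = 91
x* = y* = 91 > 0, consistent with mu_x = mu_y = 0.
(Any feasible point with x = 0 or y = 0 has f = 0 > -8281, so the minimum is not on those boundaries.)
min(-xy) = -8281 (i.e. max xy = 8281)
Multipliers: lambda = 91, mu_x = 0, mu_y = 0
Complementary slackness: lambda*(x + y - 182) = 91*(91 + 91 - 182) = 0, mu_x*x = 0*91 = 0, mu_y*y = 0*91 = 0. Satisfied.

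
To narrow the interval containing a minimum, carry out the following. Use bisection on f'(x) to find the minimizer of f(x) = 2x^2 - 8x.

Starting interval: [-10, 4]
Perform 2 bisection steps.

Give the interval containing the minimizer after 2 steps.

Finding critical point of f(x) = 2x^2 - 8x using bisection on f'(x) = 4x + -8.
f'(x) = 0 when x = 2.
Starting interval: [-10, 4]
Step 1: mid = -3, f'(mid) = -20, new interval = [-3, 4]
Step 2: mid = 1/2, f'(mid) = -6, new interval = [1/2, 4]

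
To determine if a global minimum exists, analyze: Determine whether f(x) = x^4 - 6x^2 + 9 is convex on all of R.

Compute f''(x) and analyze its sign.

f(x) = x^4 - 6x^2 + 9
f'(x) = 4x^3 + -12x
f''(x) = 12x^2 + -12
f''(0) = -12 < 0, so not convex near x = 0
Therefore, f is not globally convex on R.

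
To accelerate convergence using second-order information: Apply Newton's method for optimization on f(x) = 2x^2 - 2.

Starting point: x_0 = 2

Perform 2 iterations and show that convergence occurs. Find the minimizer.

f(x) = 2x^2 - 2, f'(x) = 4x + (0), f''(x) = 4
Step 1: f'(2) = 8, x_1 = 2 - 8/4 = 0
Step 2: f'(0) = 0, x_2 = 0 (converged)
Newton's method converges in 1 step for quadratics.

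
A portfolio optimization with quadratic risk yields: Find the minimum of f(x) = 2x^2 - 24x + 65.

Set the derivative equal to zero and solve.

f(x) = 2x^2 - 24x + 65
f'(x) = 4x + (-24) = 0
x = 24/4 = 6
f(6) = -7
Since f''(x) = 4 > 0, this is a minimum.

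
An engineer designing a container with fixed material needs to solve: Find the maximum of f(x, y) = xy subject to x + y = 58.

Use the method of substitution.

Substitute y = 58 - x into f(x,y) = xy:
g(x) = x(58 - x) = 58x - x^2
g'(x) = 58 - 2x = 0  =>  x = 29
y = 58 - 29 = 29
Maximum value = 29 * 29 = 841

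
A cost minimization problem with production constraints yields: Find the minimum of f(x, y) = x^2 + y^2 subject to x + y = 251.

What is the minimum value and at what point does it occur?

Substitute y = 251 - x into f(x,y) = x^2 + y^2:
g(x) = x^2 + (251 - x)^2 = 2x^2 - 502x + 63001
g'(x) = 4x - 502 = 0  =>  x = 251/2
y = 251 - 251/2 = 251/2
Minimum value = (251/2)^2 + (251/2)^2 = 63001/2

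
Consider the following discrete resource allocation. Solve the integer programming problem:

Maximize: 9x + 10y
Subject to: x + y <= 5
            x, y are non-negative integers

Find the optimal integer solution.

Objective: 9x + 10y, constraint: x + y <= 5
Coefficient of y is 10 > coefficient of x is 9, so allocate the entire budget to y.
Optimal: x = 0, y = 5, value = 50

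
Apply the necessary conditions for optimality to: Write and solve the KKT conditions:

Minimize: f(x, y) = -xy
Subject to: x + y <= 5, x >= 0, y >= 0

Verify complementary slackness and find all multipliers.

Problem: min -xy s.t. x + y <= 5 (multiplier lambda), x >= 0 (mu_x), y >= 0 (mu_y)
KKT stationarity: -y + lambda - mu_x = 0, -x + lambda - mu_y = 0, with lambda, mu_x, mu_y >= 0
Complementary slackness: lambda*(x + y - 5) = 0, mu_x*x = 0, mu_y*y = 0
If lambda = 0: y = -mu_x <= 0 and x = -mu_y <= 0 force x = y = 0 with f = 0; but x = y = 5/2 is feasible with f = -25/4 < 0, so this is not the minimum. Hence lambda > 0 and x + y = 5.
Try x > 0, y > 0 (so mu_x = mu_y = 0): y = lambda, x = lambda => x = y = lambda
x + y = 5 => 2*lambda = 5 => lambda = 5/2
x* = y* = 5/2 > 0, consistent with mu_x = mu_y = 0.
(Any feasible point with x = 0 or y = 0 has f = 0 > -25/4, so the minimum is not on those boundaries.)
min(-xy) = -25/4 (i.e. max xy = 25/4)
Multipliers: lambda = 5/2, mu_x = 0, mu_y = 0
Complementary slackness: lambda*(x + y - 5) = 5/2*(5/2 + 5/2 - 5) = 0, mu_x*x = 0*5/2 = 0, mu_y*y = 0*5/2 = 0. Satisfied.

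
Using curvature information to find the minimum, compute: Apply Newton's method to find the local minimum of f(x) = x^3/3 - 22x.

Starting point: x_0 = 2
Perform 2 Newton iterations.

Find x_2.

f(x) = x^3/3 - 22x
f'(x) = x^2 - 22, f''(x) = 2x
Newton update: x_{n+1} = x_n - (x_n^2 - 22)/(2*x_n)
Step 1: x_0 = 2, f'=-18, f''=4, x_1 = 13/2
Step 2: x_1 = 13/2, f'=81/4, f''=13, x_2 = 257/52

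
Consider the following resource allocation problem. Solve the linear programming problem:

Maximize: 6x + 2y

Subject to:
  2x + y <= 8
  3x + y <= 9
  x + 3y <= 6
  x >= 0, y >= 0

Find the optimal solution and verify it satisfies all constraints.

Feasible vertices: (0, 0), (0, 2), (21/8, 9/8), (3, 0)
Objective 6x + 2y at each vertex:
  (0, 0): 0
  (0, 2): 4
  (21/8, 9/8): 18
  (3, 0): 18
Maximum is 18 at (21/8, 9/8).
Verify constraints at (x, y) = (21/8, 9/8):
  2*(21/8) + 1*(9/8) = 51/8 <= 8
  3*(21/8) + 1*(9/8) = 9 <= 9 (active)
  1*(21/8) + 3*(9/8) = 6 <= 6 (active)
  x = 21/8 >= 0, y = 9/8 >= 0. All constraints satisfied.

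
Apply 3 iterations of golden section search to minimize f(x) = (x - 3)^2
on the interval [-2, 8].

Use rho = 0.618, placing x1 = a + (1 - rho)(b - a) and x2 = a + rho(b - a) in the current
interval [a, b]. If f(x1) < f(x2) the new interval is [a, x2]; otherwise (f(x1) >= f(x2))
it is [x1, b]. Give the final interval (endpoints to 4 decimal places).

Golden section search for min of f(x) = (x - 3)^2 on [-2, 8].
Each step: x1 = a + (1 - rho)(b - a), x2 = a + rho(b - a); if f(x1) < f(x2) keep [a, x2], otherwise keep [x1, b].
Step 1: [-2.0000, 8.0000], x1=1.8200 (f=1.3924), x2=4.1800 (f=1.3924); f(x1) = f(x2) (tie, not '<') => keep [1.8200, 8.0000]
Step 2: [1.8200, 8.0000], x1=4.1808 (f=1.3942), x2=5.6392 (f=6.9656); f(x1) < f(x2) => keep [1.8200, 5.6392]
Step 3: [1.8200, 5.6392], x1=3.2789 (f=0.0778), x2=4.1803 (f=1.3931); f(x1) < f(x2) => keep [1.8200, 4.1803]
Final interval: [1.8200, 4.1803]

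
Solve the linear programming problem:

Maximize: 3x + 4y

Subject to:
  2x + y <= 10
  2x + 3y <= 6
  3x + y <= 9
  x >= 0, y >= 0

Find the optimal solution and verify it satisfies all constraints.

Feasible vertices: (0, 0), (0, 2), (3, 0)
Objective 3x + 4y at each vertex:
  (0, 0): 0
  (0, 2): 8
  (3, 0): 9
Maximum is 9 at (3, 0).
Verify constraints at (x, y) = (3, 0):
  2*3 + 1*0 = 6 <= 10
  2*3 + 3*0 = 6 <= 6 (active)
  3*3 + 1*0 = 9 <= 9 (active)
  x = 3 >= 0, y = 0 >= 0. All constraints satisfied.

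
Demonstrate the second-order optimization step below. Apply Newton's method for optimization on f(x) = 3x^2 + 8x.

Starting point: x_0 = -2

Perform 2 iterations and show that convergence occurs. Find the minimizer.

f(x) = 3x^2 + 8x, f'(x) = 6x + (8), f''(x) = 6
Step 1: f'(-2) = -4, x_1 = -2 - -4/6 = -4/3
Step 2: f'(-4/3) = 0, x_2 = -4/3 (converged)
Newton's method converges in 1 step for quadratics.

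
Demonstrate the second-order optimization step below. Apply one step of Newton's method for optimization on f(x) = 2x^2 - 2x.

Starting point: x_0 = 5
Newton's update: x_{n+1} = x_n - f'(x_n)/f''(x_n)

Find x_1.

f(x) = 2x^2 - 2x
f'(x) = 4x + (-2), f''(x) = 4
Newton step: x_1 = x_0 - f'(x_0)/f''(x_0)
f'(5) = 18
x_1 = 5 - 18/4 = 1/2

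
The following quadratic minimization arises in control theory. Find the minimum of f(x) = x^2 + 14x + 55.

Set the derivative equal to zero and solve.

f(x) = x^2 + 14x + 55
f'(x) = 2x + (14) = 0
x = -14/2 = -7
f(-7) = 6
Since f''(x) = 2 > 0, this is a minimum.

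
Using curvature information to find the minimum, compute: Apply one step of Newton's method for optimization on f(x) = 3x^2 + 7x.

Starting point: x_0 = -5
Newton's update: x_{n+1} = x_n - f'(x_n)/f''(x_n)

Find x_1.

f(x) = 3x^2 + 7x
f'(x) = 6x + (7), f''(x) = 6
Newton step: x_1 = x_0 - f'(x_0)/f''(x_0)
f'(-5) = -23
x_1 = -5 - -23/6 = -7/6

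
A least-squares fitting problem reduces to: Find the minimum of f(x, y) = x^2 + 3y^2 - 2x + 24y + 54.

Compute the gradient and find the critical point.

f(x,y) = x^2 + 3y^2 - 2x + 24y + 54
df/dx = 2x + (-2) = 0  =>  x = 1
df/dy = 6y + (24) = 0  =>  y = -4
f(1, -4) = 1*(1)^2 + 3*(-4)^2 + -2*(1) + 24*(-4) + 54 = 5
Hessian is diagonal with entries 2, 6 > 0, so this is a minimum.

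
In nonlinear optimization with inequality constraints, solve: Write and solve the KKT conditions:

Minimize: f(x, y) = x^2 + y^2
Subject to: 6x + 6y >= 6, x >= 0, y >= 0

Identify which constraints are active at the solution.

KKT conditions for min x^2 + y^2 s.t. 6x + 6y >= 6, x >= 0, y >= 0:
Stationarity: 2x = mu*6 + mu_x, 2y = mu*6 + mu_y, with mu, mu_x, mu_y >= 0
Complementary slackness: mu*(6x + 6y - 6) = 0, mu_x*x = 0, mu_y*y = 0
(0, 0) is infeasible (6*0 + 6*0 < 6), so if mu = 0 stationarity would force x = mu_x/2 >= 0, y = mu_y/2 >= 0 with mu_x*x = mu_y*y = 0, i.e. x = y = 0: contradiction. Hence mu > 0 and 6x + 6y = 6 is active.
Try x > 0, y > 0 (so mu_x = mu_y = 0): x = 6*mu/2, y = 6*mu/2
Substitute: 6*(6*mu/2) + 6*(6*mu/2) = 6
  mu*72/2 = 6 => mu = 1/6
x* = 1/2 > 0, y* = 1/2 > 0, consistent with mu_x = mu_y = 0.
f is convex and the constraints are linear, so this KKT point is the global minimum.
f* = 1/2
Active constraints: 6x + 6y >= 6 (holds with equality, mu = 1/6 > 0); x >= 0 and y >= 0 are inactive (mu_x = mu_y = 0).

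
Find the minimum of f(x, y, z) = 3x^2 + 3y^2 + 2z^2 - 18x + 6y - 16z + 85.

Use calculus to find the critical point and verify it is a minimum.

f(x,y,z) = 3x^2 + 3y^2 + 2z^2 - 18x + 6y - 16z + 85
df/dx = 6x + (-18) = 0 => x = 3
df/dy = 6y + (6) = 0 => y = -1
df/dz = 4z + (-16) = 0 => z = 4
f(3,-1,4) = 3*(3)^2 + 3*(-1)^2 + 2*(4)^2 + -18*(3) + 6*(-1) + -16*(4) + 85 = 23
Hessian is diagonal with entries 6, 6, 4 > 0, confirmed minimum.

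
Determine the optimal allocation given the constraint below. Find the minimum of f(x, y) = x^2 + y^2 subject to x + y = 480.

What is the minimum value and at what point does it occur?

Substitute y = 480 - x into f(x,y) = x^2 + y^2:
g(x) = x^2 + (480 - x)^2 = 2x^2 - 960x + 230400
g'(x) = 4x - 960 = 0  =>  x = 240
y = 480 - 240 = 240
Minimum value = 240^2 + 240^2 = 115200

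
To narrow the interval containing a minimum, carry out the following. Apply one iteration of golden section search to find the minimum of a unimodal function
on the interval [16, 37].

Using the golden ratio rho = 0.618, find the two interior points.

Golden section search on [16, 37].
Golden ratio rho = 0.618 (approx).
Interior points:
  x_1 = 16 + (1-0.618)*21 = 24.0220
  x_2 = 16 + 0.618*21 = 28.9780
Compare f(x_1) and f(x_2) to determine which subinterval to keep.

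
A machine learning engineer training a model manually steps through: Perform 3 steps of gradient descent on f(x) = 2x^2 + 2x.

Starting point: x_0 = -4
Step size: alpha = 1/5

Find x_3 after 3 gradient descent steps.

f(x) = 2x^2 + 2x, f'(x) = 4x + (2)
Step 1: f'(-4) = -14, x_1 = -4 - 1/5 * -14 = -6/5
Step 2: f'(-6/5) = -14/5, x_2 = -6/5 - 1/5 * -14/5 = -16/25
Step 3: f'(-16/25) = -14/25, x_3 = -16/25 - 1/5 * -14/25 = -66/125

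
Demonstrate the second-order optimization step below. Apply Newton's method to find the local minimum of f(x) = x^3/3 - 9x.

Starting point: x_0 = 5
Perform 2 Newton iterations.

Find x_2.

f(x) = x^3/3 - 9x
f'(x) = x^2 - 9, f''(x) = 2x
Newton update: x_{n+1} = x_n - (x_n^2 - 9)/(2*x_n)
Step 1: x_0 = 5, f'=16, f''=10, x_1 = 17/5
Step 2: x_1 = 17/5, f'=64/25, f''=34/5, x_2 = 257/85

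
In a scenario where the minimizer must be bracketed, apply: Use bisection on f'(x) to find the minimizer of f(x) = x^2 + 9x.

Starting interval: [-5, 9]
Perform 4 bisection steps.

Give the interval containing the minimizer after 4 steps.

Finding critical point of f(x) = x^2 + 9x using bisection on f'(x) = 2x + 9.
f'(x) = 0 when x = -9/2.
Starting interval: [-5, 9]
Step 1: mid = 2, f'(mid) = 13, new interval = [-5, 2]
Step 2: mid = -3/2, f'(mid) = 6, new interval = [-5, -3/2]
Step 3: mid = -13/4, f'(mid) = 5/2, new interval = [-5, -13/4]
Step 4: mid = -33/8, f'(mid) = 3/4, new interval = [-5, -33/8]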